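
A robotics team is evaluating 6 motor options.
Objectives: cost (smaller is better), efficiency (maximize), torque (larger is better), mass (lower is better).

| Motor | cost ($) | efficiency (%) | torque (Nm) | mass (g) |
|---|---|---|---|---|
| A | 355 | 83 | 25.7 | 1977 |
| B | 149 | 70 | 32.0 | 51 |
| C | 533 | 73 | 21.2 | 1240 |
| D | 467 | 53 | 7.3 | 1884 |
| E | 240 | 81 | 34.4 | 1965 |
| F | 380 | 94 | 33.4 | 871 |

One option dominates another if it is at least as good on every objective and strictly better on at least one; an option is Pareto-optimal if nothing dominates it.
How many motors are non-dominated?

A: not dominated.
B: not dominated (best cost).
C: dominated by F (cost 380≤533, efficiency 94≥73, torque 33.4≥21.2, mass 871≤1240).
D: dominated by B (cost 149≤467, efficiency 70≥53, torque 32.0≥7.3, mass 51≤1884).
E: not dominated (best torque).
F: not dominated (best efficiency).
Pareto-optimal: A, B, E, F → 4.

4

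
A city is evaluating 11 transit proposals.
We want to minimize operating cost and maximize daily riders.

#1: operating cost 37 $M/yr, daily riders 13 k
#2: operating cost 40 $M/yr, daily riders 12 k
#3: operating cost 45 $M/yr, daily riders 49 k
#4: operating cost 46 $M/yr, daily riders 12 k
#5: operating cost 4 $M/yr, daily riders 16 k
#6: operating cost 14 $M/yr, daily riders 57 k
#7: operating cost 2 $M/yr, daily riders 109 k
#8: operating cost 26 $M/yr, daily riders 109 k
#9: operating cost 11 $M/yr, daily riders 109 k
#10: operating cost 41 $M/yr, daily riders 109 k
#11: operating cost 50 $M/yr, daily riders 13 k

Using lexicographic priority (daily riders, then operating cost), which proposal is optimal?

First maximize daily riders: best is 109, kept {#7, #8, #9, #10}.
Then minimize operating cost: best is 2, kept {#7}.

#7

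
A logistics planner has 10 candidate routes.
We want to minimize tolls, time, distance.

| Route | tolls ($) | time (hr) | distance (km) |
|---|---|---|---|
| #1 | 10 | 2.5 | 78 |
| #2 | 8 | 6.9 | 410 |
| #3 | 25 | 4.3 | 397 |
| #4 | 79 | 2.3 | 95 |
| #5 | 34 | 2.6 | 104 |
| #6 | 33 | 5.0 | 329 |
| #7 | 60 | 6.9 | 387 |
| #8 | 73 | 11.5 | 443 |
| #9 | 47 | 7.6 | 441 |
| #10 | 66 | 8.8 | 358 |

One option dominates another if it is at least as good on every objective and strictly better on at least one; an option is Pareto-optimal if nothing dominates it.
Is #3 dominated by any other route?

#1 vs #3: tolls 10≤25, time 2.5≤4.3, distance 78≤397 — #1 is at least as good on every objective and strictly better on at least one, so #1 dominates #3.

Yes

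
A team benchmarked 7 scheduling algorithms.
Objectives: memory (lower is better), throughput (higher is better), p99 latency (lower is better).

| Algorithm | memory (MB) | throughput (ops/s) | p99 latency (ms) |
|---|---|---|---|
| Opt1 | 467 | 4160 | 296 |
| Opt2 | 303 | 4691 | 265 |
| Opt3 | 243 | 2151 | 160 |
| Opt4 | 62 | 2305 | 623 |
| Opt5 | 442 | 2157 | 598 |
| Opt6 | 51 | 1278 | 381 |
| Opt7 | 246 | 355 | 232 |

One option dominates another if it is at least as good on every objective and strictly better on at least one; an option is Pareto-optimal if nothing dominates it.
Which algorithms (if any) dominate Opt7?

Opt3: memory 243≤246, throughput 2151≥355, p99 latency 160≤232 — dominates Opt7.
Others (Opt1, Opt2, Opt4, Opt5, Opt6) are each worse than Opt7 on at least one objective.

Opt3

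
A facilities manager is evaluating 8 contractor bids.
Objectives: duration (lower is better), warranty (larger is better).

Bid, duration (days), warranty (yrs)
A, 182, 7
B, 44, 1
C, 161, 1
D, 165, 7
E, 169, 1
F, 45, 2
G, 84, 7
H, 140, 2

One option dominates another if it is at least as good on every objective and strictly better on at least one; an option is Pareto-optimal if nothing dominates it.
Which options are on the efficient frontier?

A: dominated by D (duration 165≤182, warranty 7≥7).
B: not dominated (best duration).
C: dominated by B (duration 44≤161, warranty 1≥1).
D: dominated by G (duration 84≤165, warranty 7≥7).
E: dominated by B (duration 44≤169, warranty 1≥1).
F: not dominated.
G: not dominated.
H: dominated by F (duration 45≤140, warranty 2≥2).

B, F, G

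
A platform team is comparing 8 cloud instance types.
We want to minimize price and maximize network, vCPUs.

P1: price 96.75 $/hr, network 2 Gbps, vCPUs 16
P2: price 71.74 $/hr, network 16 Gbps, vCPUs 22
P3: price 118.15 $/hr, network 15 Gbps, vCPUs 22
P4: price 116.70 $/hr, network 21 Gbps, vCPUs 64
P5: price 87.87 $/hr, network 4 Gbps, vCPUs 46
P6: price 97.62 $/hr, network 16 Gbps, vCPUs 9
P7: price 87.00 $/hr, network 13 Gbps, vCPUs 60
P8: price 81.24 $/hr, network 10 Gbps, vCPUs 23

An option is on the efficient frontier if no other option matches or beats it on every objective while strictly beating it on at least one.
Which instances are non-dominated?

P2, P4, P7, P8

P1: dominated by P2 (price 71.74≤96.75, network 16≥2, vCPUs 22≥16).
P2: not dominated (best price).
P3: dominated by P2 (price 71.74≤118.15, network 16≥15, vCPUs 22≥22).
P4: not dominated (best network).
P5: dominated by P7 (price 87.00≤87.87, network 13≥4, vCPUs 60≥46).
P6: dominated by P2 (price 71.74≤97.62, network 16≥16, vCPUs 22≥9).
P7: not dominated.
P8: not dominated.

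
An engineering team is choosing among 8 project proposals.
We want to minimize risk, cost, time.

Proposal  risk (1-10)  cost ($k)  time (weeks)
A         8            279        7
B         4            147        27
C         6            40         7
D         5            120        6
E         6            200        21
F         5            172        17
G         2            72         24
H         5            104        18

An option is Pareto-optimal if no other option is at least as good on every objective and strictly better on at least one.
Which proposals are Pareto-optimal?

C, D, G, H

A: dominated by C (risk 6≤8, cost 40≤279, time 7≤7).
B: dominated by G (risk 2≤4, cost 72≤147, time 24≤27).
C: not dominated (best cost).
D: not dominated (best time).
E: dominated by C (risk 6≤6, cost 40≤200, time 7≤21).
F: dominated by D (risk 5≤5, cost 120≤172, time 6≤17).
G: not dominated (best risk).
H: not dominated.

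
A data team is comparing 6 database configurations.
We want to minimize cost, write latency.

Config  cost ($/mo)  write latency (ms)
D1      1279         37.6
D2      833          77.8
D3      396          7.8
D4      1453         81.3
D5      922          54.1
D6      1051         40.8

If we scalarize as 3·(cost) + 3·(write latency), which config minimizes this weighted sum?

D1: 3·1279 + 3·37.6 = 3949.8
D2: 3·833 + 3·77.8 = 2732.4
D3: 3·396 + 3·7.8 = 1211.4
D4: 3·1453 + 3·81.3 = 4602.9
D5: 3·922 + 3·54.1 = 2928.3
D6: 3·1051 + 3·40.8 = 3275.4
Lowest: D3 at 1211.4.

D3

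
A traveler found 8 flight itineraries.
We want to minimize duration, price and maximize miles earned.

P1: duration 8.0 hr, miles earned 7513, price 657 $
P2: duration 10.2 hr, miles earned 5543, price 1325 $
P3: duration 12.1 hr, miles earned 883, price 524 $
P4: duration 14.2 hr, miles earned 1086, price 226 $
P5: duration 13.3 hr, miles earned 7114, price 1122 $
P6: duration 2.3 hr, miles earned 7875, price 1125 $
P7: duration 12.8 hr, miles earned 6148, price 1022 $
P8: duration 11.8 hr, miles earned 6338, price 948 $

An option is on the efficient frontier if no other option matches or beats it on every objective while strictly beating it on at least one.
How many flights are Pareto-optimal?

4

P1: not dominated.
P2: dominated by P1 (duration 8.0≤10.2, miles earned 7513≥5543, price 657≤1325).
P3: not dominated.
P4: not dominated (best price).
P5: dominated by P1 (duration 8.0≤13.3, miles earned 7513≥7114, price 657≤1122).
P6: not dominated (best duration).
P7: dominated by P1 (duration 8.0≤12.8, miles earned 7513≥6148, price 657≤1022).
P8: dominated by P1 (duration 8.0≤11.8, miles earned 7513≥6338, price 657≤948).
Pareto-optimal: P1, P3, P4, P6 → 4.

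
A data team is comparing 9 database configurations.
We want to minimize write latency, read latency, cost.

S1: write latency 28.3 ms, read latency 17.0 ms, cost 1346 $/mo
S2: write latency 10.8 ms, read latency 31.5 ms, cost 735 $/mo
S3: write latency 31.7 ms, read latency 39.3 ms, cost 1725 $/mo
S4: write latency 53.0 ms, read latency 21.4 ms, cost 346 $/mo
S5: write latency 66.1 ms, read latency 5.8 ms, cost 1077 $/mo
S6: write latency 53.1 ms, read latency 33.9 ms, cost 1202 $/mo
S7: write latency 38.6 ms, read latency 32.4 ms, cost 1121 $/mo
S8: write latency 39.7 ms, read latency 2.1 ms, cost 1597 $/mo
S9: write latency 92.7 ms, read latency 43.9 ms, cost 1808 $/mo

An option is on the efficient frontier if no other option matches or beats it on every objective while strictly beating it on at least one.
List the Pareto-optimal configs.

S1, S2, S4, S5, S8

S1: not dominated.
S2: not dominated (best write latency).
S3: dominated by S1 (write latency 28.3≤31.7, read latency 17.0≤39.3, cost 1346≤1725).
S4: not dominated (best cost).
S5: not dominated.
S6: dominated by S2 (write latency 10.8≤53.1, read latency 31.5≤33.9, cost 735≤1202).
S7: dominated by S2 (write latency 10.8≤38.6, read latency 31.5≤32.4, cost 735≤1121).
S8: not dominated (best read latency).
S9: dominated by S1 (write latency 28.3≤92.7, read latency 17.0≤43.9, cost 1346≤1808).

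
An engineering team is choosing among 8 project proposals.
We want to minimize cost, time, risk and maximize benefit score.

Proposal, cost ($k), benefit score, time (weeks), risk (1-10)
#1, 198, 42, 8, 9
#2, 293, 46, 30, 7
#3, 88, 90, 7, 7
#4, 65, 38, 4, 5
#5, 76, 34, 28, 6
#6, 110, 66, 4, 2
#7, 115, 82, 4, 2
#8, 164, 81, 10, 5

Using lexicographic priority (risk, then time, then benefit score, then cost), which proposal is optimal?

First minimize risk: best is 2, kept {#6, #7}.
Then minimize time: best is 4, kept {#6, #7}.
Then maximize benefit score: best is 82, kept {#7}.

#7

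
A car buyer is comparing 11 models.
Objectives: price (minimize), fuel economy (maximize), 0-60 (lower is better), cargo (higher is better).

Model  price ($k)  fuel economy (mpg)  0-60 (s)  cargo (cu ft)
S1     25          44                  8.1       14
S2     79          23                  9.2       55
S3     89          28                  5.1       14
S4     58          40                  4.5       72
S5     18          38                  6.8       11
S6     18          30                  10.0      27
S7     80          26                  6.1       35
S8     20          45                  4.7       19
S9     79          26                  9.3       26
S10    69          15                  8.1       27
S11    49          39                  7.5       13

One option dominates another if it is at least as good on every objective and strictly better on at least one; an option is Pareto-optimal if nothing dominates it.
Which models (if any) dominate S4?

S1: worse on 0-60 (8.1 vs 4.5).
S2: worse on price (79 vs 58).
S3: worse on price (89 vs 58).
S5: worse on fuel economy (38 vs 40).
S6: worse on fuel economy (30 vs 40).
S7: worse on price (80 vs 58).
S8: worse on 0-60 (4.7 vs 4.5).
S9: worse on price (79 vs 58).
S10: worse on price (69 vs 58).
S11: worse on fuel economy (39 vs 40).
No option dominates S4.

none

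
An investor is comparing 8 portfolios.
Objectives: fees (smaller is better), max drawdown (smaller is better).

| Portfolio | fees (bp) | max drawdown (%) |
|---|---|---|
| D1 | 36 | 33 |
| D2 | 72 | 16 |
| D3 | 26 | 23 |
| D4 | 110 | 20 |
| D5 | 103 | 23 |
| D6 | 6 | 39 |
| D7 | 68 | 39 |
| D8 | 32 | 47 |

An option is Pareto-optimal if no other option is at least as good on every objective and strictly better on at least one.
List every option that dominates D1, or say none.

D3: fees 26≤36, max drawdown 23≤33 — dominates D1.
Others (D2, D4, D5, D6, D7, D8) are each worse than D1 on at least one objective.

D3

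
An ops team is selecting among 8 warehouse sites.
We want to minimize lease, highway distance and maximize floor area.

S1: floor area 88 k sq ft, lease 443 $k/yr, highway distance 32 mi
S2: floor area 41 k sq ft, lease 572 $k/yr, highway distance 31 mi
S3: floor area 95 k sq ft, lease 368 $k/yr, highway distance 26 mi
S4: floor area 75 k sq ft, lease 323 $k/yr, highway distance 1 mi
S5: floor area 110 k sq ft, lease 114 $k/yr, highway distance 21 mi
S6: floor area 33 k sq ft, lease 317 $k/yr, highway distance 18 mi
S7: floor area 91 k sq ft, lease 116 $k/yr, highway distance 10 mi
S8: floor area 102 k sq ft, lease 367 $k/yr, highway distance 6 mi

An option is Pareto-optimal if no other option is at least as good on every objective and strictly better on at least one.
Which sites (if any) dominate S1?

S3, S5, S7, S8

S3: floor area 95≥88, lease 368≤443, highway distance 26≤32 — dominates S1.
S5: floor area 110≥88, lease 114≤443, highway distance 21≤32 — dominates S1.
S7: floor area 91≥88, lease 116≤443, highway distance 10≤32 — dominates S1.
S8: floor area 102≥88, lease 367≤443, highway distance 6≤32 — dominates S1.
Others (S2, S4, S6) are each worse than S1 on at least one objective.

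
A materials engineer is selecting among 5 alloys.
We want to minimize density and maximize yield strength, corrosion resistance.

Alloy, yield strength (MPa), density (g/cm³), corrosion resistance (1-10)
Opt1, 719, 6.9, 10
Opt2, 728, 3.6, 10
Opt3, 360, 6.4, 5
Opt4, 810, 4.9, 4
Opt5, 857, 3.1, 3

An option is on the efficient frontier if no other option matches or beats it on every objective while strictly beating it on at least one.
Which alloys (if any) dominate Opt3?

Opt2: yield strength 728≥360, density 3.6≤6.4, corrosion resistance 10≥5 — dominates Opt3.
Others (Opt1, Opt4, Opt5) are each worse than Opt3 on at least one objective.

Opt2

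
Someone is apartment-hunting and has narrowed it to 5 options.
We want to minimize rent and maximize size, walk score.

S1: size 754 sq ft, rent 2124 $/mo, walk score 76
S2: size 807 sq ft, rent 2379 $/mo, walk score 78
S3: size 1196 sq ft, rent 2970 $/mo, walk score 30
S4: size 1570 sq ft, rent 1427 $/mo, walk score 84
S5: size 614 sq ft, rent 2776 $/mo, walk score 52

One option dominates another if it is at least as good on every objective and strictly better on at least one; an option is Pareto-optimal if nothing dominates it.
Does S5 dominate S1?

S5 vs S1: S5 is worse on size (614 vs 754), so it does not dominate S1.

No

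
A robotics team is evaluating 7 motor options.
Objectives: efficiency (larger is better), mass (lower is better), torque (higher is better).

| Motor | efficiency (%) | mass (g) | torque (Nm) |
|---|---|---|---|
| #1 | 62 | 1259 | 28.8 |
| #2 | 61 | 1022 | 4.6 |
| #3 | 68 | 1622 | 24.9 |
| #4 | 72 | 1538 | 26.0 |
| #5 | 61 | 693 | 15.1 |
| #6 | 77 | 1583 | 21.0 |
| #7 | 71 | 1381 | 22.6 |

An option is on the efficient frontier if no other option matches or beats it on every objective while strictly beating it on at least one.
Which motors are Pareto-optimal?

#1, #4, #5, #6, #7

#1: not dominated (best torque).
#2: dominated by #5 (efficiency 61≥61, mass 693≤1022, torque 15.1≥4.6).
#3: dominated by #4 (efficiency 72≥68, mass 1538≤1622, torque 26.0≥24.9).
#4: not dominated.
#5: not dominated (best mass).
#6: not dominated (best efficiency).
#7: not dominated.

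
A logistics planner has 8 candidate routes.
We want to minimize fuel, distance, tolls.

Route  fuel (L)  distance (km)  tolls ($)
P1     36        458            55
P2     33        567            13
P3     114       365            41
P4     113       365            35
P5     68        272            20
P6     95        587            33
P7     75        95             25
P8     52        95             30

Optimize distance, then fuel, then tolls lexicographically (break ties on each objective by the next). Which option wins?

P8

First minimize distance: best is 95, kept {P7, P8}.
Then minimize fuel: best is 52, kept {P8}.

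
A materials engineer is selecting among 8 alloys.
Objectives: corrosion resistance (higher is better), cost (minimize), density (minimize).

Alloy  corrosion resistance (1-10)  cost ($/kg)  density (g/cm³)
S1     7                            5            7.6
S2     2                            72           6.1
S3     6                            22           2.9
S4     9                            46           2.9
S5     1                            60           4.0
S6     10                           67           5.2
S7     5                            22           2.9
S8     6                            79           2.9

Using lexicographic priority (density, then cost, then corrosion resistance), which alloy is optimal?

First minimize density: best is 2.9, kept {S3, S4, S7, S8}.
Then minimize cost: best is 22, kept {S3, S7}.
Then maximize corrosion resistance: best is 6, kept {S3}.

S3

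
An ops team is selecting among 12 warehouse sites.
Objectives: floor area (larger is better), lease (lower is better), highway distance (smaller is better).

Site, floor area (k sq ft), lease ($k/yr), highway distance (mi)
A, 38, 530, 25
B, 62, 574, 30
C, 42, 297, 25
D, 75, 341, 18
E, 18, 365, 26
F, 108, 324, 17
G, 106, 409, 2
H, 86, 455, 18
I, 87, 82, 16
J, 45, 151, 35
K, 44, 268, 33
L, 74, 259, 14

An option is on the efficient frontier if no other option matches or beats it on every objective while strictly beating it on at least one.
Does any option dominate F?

No

A: worse on floor area (38 vs 108).
B: worse on floor area (62 vs 108).
C: worse on floor area (42 vs 108).
D: worse on floor area (75 vs 108).
E: worse on floor area (18 vs 108).
G: worse on floor area (106 vs 108).
H: worse on floor area (86 vs 108).
I: worse on floor area (87 vs 108).
J: worse on floor area (45 vs 108).
K: worse on floor area (44 vs 108).
L: worse on floor area (74 vs 108).
No option is at least as good as F on every objective and strictly better on one.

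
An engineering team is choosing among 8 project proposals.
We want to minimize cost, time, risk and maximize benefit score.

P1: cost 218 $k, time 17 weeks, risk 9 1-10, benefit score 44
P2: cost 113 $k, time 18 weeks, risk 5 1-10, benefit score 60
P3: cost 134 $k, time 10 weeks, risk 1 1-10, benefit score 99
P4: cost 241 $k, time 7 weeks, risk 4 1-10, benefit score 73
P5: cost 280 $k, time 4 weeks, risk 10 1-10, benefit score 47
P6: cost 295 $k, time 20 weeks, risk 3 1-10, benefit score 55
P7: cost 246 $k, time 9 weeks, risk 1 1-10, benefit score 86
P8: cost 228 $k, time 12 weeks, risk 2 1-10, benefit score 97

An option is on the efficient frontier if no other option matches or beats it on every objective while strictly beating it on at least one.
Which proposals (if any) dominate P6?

P3: cost 134≤295, time 10≤20, risk 1≤3, benefit score 99≥55 — dominates P6.
P7: cost 246≤295, time 9≤20, risk 1≤3, benefit score 86≥55 — dominates P6.
P8: cost 228≤295, time 12≤20, risk 2≤3, benefit score 97≥55 — dominates P6.
Others (P1, P2, P4, P5) are each worse than P6 on at least one objective.

P3, P7, P8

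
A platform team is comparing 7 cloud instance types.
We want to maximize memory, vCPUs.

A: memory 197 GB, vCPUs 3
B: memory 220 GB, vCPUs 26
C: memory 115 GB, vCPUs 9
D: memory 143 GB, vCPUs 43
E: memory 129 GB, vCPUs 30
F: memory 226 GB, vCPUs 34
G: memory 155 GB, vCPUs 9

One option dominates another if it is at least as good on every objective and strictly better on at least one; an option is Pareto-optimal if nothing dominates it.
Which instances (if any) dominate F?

none

A: worse on memory (197 vs 226).
B: worse on memory (220 vs 226).
C: worse on memory (115 vs 226).
D: worse on memory (143 vs 226).
E: worse on memory (129 vs 226).
G: worse on memory (155 vs 226).
No option dominates F.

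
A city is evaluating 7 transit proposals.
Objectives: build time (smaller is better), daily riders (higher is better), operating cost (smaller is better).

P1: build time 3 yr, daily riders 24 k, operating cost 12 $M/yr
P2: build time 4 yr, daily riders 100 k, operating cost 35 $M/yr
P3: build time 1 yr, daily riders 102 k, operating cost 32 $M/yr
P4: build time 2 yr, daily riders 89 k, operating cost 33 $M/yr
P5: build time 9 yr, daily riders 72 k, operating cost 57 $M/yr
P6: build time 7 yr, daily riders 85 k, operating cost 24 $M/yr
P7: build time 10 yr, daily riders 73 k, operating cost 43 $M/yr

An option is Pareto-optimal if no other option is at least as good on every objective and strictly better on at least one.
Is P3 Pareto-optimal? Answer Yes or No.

P1: worse on build time (3 vs 1).
P2: worse on build time (4 vs 1).
P4: worse on build time (2 vs 1).
P5: worse on build time (9 vs 1).
P6: worse on build time (7 vs 1).
P7: worse on build time (10 vs 1).
No option is at least as good as P3 on every objective and strictly better on one.

Yes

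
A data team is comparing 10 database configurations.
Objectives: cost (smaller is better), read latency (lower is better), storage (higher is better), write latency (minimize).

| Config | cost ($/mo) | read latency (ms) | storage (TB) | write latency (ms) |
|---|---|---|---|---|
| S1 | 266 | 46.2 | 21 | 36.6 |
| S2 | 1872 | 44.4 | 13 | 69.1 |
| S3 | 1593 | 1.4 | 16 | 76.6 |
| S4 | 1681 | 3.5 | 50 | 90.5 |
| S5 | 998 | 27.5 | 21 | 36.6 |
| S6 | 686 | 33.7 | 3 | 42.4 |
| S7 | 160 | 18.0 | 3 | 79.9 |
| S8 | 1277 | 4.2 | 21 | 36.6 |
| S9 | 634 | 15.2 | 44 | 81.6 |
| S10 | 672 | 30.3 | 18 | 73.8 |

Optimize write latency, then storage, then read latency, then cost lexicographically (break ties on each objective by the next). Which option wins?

S8

First minimize write latency: best is 36.6, kept {S1, S5, S8}.
Then maximize storage: best is 21, kept {S1, S5, S8}.
Then minimize read latency: best is 4.2, kept {S8}.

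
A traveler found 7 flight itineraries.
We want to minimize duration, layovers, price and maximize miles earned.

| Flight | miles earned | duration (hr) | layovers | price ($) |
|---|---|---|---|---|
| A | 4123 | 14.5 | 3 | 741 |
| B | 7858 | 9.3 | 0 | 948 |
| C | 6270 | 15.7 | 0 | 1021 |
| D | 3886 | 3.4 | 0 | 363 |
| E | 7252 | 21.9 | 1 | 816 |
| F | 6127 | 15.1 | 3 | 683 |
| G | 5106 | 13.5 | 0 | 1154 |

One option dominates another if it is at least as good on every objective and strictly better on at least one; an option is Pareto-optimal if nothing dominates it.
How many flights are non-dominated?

A: not dominated.
B: not dominated (best miles earned).
C: dominated by B (miles earned 7858≥6270, duration 9.3≤15.7, layovers 0≤0, price 948≤1021).
D: not dominated (best duration).
E: not dominated.
F: not dominated.
G: dominated by B (miles earned 7858≥5106, duration 9.3≤13.5, layovers 0≤0, price 948≤1154).
Pareto-optimal: A, B, D, E, F → 5.

5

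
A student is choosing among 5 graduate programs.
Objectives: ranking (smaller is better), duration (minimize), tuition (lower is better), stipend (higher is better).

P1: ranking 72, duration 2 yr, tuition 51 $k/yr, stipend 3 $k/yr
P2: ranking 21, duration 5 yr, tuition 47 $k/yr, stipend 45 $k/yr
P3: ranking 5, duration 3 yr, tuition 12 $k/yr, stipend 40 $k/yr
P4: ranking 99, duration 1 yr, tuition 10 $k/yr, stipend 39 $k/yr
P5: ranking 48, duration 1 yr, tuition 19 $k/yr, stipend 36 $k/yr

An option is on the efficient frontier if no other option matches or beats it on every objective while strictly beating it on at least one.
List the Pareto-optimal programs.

P1: dominated by P5 (ranking 48≤72, duration 1≤2, tuition 19≤51, stipend 36≥3).
P2: not dominated (best stipend).
P3: not dominated (best ranking).
P4: not dominated (best tuition).
P5: not dominated.

P2, P3, P4, P5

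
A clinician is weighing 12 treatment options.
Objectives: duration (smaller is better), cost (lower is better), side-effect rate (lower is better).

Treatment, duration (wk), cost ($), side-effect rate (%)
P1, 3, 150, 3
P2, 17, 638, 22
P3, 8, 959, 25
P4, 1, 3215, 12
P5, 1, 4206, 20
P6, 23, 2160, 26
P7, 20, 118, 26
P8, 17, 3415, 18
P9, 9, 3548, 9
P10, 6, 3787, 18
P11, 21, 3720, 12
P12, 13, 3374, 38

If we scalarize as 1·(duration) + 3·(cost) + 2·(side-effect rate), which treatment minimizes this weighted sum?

P7

P1: 1·3 + 3·150 + 2·3 = 459
P2: 1·17 + 3·638 + 2·22 = 1975
P3: 1·8 + 3·959 + 2·25 = 2935
P4: 1·1 + 3·3215 + 2·12 = 9670
P5: 1·1 + 3·4206 + 2·20 = 12659
P6: 1·23 + 3·2160 + 2·26 = 6555
P7: 1·20 + 3·118 + 2·26 = 426
P8: 1·17 + 3·3415 + 2·18 = 10298
P9: 1·9 + 3·3548 + 2·9 = 10671
P10: 1·6 + 3·3787 + 2·18 = 11403
P11: 1·21 + 3·3720 + 2·12 = 11205
P12: 1·13 + 3·3374 + 2·38 = 10211
Lowest: P7 at 426.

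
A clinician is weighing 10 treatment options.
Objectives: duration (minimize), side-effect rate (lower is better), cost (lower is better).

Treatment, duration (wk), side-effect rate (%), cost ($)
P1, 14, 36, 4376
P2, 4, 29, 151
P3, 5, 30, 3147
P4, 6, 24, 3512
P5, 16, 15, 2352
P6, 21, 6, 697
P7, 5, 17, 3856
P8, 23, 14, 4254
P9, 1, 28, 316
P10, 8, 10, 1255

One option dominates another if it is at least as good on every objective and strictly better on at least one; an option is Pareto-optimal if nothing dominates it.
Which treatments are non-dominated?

P2, P4, P6, P7, P9, P10

P1: dominated by P2 (duration 4≤14, side-effect rate 29≤36, cost 151≤4376).
P2: not dominated (best cost).
P3: dominated by P2 (duration 4≤5, side-effect rate 29≤30, cost 151≤3147).
P4: not dominated.
P5: dominated by P10 (duration 8≤16, side-effect rate 10≤15, cost 1255≤2352).
P6: not dominated (best side-effect rate).
P7: not dominated.
P8: dominated by P6 (duration 21≤23, side-effect rate 6≤14, cost 697≤4254).
P9: not dominated (best duration).
P10: not dominated.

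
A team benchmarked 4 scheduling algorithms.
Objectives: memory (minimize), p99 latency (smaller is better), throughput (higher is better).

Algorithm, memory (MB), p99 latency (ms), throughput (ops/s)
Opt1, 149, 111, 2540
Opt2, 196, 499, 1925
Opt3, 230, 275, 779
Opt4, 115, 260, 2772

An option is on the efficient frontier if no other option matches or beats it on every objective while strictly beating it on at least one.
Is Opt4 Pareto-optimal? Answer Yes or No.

Yes

Opt1: worse on memory (149 vs 115).
Opt2: worse on memory (196 vs 115).
Opt3: worse on memory (230 vs 115).
No option is at least as good as Opt4 on every objective and strictly better on one.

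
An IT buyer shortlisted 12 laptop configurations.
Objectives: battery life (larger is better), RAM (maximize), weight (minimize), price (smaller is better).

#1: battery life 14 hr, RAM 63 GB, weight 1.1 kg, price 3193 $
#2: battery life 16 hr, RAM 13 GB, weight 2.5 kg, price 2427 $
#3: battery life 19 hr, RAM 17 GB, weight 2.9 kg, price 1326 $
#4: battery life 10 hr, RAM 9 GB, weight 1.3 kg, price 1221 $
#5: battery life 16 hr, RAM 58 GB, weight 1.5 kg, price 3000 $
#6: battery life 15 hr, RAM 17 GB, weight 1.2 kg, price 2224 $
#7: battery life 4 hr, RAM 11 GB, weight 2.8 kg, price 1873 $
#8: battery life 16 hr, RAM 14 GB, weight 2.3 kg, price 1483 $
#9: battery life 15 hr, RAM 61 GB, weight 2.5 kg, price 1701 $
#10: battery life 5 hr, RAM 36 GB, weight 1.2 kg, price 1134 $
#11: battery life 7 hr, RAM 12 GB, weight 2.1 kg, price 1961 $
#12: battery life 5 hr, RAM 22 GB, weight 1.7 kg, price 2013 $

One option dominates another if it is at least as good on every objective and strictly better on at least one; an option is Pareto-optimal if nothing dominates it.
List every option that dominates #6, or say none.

#1: worse on battery life (14 vs 15).
#2: worse on RAM (13 vs 17).
#3: worse on weight (2.9 vs 1.2).
#4: worse on battery life (10 vs 15).
#5: worse on weight (1.5 vs 1.2).
#7: worse on battery life (4 vs 15).
#8: worse on RAM (14 vs 17).
#9: worse on weight (2.5 vs 1.2).
#10: worse on battery life (5 vs 15).
#11: worse on battery life (7 vs 15).
#12: worse on battery life (5 vs 15).
No option dominates #6.

none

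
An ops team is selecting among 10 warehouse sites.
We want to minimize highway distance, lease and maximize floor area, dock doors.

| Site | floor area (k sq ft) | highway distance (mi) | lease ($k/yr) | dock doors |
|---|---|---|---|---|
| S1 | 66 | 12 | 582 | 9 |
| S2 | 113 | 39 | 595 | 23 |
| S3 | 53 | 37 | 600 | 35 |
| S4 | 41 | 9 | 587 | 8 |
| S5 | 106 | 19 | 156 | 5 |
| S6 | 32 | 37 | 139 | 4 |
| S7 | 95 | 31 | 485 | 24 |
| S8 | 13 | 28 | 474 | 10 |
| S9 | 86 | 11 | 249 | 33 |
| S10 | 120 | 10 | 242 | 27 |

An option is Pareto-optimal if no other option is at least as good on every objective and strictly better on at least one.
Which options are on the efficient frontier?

S3, S4, S5, S6, S9, S10

S1: dominated by S9 (floor area 86≥66, highway distance 11≤12, lease 249≤582, dock doors 33≥9).
S2: dominated by S10 (floor area 120≥113, highway distance 10≤39, lease 242≤595, dock doors 27≥23).
S3: not dominated (best dock doors).
S4: not dominated (best highway distance).
S5: not dominated.
S6: not dominated (best lease).
S7: dominated by S10 (floor area 120≥95, highway distance 10≤31, lease 242≤485, dock doors 27≥24).
S8: dominated by S9 (floor area 86≥13, highway distance 11≤28, lease 249≤474, dock doors 33≥10).
S9: not dominated.
S10: not dominated (best floor area).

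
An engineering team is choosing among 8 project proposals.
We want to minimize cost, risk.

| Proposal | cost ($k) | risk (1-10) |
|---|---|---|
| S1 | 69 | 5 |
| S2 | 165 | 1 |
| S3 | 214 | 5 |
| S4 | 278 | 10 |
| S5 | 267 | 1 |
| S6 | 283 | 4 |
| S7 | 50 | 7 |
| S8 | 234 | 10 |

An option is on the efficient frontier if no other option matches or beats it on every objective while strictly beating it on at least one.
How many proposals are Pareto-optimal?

S1: not dominated.
S2: not dominated.
S3: dominated by S1 (cost 69≤214, risk 5≤5).
S4: dominated by S1 (cost 69≤278, risk 5≤10).
S5: dominated by S2 (cost 165≤267, risk 1≤1).
S6: dominated by S2 (cost 165≤283, risk 1≤4).
S7: not dominated (best cost).
S8: dominated by S1 (cost 69≤234, risk 5≤10).
Pareto-optimal: S1, S2, S7 → 3.

3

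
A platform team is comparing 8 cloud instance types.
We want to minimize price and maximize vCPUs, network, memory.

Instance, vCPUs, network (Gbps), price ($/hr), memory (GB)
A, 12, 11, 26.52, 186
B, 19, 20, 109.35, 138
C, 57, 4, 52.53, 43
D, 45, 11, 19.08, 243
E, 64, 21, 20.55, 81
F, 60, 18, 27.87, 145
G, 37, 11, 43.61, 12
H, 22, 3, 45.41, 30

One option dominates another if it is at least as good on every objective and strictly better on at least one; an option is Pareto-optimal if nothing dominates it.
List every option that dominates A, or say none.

D: vCPUs 45≥12, network 11≥11, price 19.08≤26.52, memory 243≥186 — dominates A.
Others (B, C, E, F, G, H) are each worse than A on at least one objective.

D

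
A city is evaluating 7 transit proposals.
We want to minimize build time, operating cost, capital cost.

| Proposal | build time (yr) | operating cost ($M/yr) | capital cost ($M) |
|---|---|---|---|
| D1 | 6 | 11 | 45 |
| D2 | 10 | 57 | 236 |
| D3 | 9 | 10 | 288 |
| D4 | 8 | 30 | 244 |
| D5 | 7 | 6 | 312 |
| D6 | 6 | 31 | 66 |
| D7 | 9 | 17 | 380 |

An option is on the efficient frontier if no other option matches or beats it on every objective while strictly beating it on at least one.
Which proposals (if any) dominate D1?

D2: worse on build time (10 vs 6).
D3: worse on build time (9 vs 6).
D4: worse on build time (8 vs 6).
D5: worse on build time (7 vs 6).
D6: worse on operating cost (31 vs 11).
D7: worse on build time (9 vs 6).
No option dominates D1.

none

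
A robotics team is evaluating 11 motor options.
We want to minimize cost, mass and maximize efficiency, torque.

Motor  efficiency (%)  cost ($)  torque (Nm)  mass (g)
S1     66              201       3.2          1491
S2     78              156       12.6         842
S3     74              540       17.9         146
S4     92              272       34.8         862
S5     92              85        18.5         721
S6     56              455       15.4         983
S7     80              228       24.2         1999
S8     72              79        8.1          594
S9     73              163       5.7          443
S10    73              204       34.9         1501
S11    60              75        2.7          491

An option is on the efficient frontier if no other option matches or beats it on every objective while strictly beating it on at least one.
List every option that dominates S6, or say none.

S4: efficiency 92≥56, cost 272≤455, torque 34.8≥15.4, mass 862≤983 — dominates S6.
S5: efficiency 92≥56, cost 85≤455, torque 18.5≥15.4, mass 721≤983 — dominates S6.
Others (S1, S2, S3, S7, S8, S9, S10, S11) are each worse than S6 on at least one objective.

S4, S5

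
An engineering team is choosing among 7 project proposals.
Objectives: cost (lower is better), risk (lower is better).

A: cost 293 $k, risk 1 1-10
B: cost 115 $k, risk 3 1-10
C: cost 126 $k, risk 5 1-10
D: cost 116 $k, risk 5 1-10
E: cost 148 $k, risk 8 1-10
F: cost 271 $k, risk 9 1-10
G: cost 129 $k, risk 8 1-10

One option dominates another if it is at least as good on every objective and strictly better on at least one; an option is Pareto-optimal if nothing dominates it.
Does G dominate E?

G vs E: cost 129≤148, risk 8≤8 — G is at least as good on every objective with at least one strict improvement.

Yes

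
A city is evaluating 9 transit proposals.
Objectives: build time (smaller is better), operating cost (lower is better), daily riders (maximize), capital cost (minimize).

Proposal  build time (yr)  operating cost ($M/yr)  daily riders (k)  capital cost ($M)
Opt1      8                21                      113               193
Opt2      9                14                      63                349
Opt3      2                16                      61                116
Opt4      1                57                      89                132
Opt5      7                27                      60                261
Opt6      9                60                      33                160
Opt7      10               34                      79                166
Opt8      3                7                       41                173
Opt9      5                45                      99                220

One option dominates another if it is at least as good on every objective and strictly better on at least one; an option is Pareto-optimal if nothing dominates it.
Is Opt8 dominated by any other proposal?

Opt1: worse on build time (8 vs 3).
Opt2: worse on build time (9 vs 3).
Opt3: worse on operating cost (16 vs 7).
Opt4: worse on operating cost (57 vs 7).
Opt5: worse on build time (7 vs 3).
Opt6: worse on build time (9 vs 3).
Opt7: worse on build time (10 vs 3).
Opt9: worse on build time (5 vs 3).
No option is at least as good as Opt8 on every objective and strictly better on one.

No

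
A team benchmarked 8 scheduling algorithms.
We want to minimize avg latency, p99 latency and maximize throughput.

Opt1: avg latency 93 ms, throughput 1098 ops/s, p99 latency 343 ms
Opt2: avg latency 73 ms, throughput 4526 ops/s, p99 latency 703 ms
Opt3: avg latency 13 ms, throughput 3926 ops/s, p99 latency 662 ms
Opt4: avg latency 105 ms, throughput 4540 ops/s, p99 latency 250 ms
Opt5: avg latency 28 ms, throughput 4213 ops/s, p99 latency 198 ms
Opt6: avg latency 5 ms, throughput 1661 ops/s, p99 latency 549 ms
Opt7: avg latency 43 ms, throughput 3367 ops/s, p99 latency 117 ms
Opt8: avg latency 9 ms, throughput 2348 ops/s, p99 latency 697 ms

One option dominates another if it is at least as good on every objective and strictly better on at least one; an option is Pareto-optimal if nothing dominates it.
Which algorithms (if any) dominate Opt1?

Opt5, Opt7

Opt5: avg latency 28≤93, throughput 4213≥1098, p99 latency 198≤343 — dominates Opt1.
Opt7: avg latency 43≤93, throughput 3367≥1098, p99 latency 117≤343 — dominates Opt1.
Others (Opt2, Opt3, Opt4, Opt6, Opt8) are each worse than Opt1 on at least one objective.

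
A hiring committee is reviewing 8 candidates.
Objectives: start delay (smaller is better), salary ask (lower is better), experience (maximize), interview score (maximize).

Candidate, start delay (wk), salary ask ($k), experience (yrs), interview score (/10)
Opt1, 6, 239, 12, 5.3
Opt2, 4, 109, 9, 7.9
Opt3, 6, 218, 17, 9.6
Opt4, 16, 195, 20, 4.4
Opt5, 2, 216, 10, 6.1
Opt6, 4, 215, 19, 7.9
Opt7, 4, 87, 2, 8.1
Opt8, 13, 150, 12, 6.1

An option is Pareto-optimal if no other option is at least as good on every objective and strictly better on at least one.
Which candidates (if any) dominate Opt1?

Opt3: start delay 6≤6, salary ask 218≤239, experience 17≥12, interview score 9.6≥5.3 — dominates Opt1.
Opt6: start delay 4≤6, salary ask 215≤239, experience 19≥12, interview score 7.9≥5.3 — dominates Opt1.
Others (Opt2, Opt4, Opt5, Opt7, Opt8) are each worse than Opt1 on at least one objective.

Opt3, Opt6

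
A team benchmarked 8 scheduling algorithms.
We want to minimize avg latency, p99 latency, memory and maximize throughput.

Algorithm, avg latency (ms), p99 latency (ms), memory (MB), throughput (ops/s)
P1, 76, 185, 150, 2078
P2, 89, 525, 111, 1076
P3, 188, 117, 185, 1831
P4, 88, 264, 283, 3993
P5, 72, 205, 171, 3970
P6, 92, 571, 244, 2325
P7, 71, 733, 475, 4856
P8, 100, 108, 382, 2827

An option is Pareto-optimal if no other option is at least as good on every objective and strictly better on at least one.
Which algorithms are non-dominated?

P1: not dominated.
P2: not dominated (best memory).
P3: not dominated.
P4: not dominated.
P5: not dominated.
P6: dominated by P5 (avg latency 72≤92, p99 latency 205≤571, memory 171≤244, throughput 3970≥2325).
P7: not dominated (best avg latency).
P8: not dominated (best p99 latency).

P1, P2, P3, P4, P5, P7, P8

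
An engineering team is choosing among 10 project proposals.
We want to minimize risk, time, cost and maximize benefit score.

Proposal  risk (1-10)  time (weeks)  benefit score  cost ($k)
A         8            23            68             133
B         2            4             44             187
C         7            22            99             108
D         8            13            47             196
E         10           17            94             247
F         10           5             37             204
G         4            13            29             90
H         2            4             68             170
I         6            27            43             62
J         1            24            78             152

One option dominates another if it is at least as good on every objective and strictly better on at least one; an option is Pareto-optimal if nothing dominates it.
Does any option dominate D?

Yes

H vs D: risk 2≤8, time 4≤13, benefit score 68≥47, cost 170≤196 — H is at least as good on every objective and strictly better on at least one, so H dominates D.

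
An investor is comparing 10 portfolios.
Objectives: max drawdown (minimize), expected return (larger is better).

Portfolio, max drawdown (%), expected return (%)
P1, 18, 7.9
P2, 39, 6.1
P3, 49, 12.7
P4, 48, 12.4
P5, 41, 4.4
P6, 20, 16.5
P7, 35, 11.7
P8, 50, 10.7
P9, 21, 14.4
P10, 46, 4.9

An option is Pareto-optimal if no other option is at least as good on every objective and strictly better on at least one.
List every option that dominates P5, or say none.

P1, P2, P6, P7, P9

P1: max drawdown 18≤41, expected return 7.9≥4.4 — dominates P5.
P2: max drawdown 39≤41, expected return 6.1≥4.4 — dominates P5.
P6: max drawdown 20≤41, expected return 16.5≥4.4 — dominates P5.
P7: max drawdown 35≤41, expected return 11.7≥4.4 — dominates P5.
P9: max drawdown 21≤41, expected return 14.4≥4.4 — dominates P5.
Others (P3, P4, P8, P10) are each worse than P5 on at least one objective.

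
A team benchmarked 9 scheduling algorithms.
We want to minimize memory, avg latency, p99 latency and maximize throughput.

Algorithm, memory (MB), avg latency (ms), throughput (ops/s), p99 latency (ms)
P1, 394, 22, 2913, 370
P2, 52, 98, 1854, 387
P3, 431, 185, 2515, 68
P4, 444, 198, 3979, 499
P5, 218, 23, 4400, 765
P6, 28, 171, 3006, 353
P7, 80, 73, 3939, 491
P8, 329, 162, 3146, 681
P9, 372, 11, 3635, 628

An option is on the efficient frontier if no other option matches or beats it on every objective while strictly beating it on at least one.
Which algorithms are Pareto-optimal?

P1, P2, P3, P4, P5, P6, P7, P9

P1: not dominated.
P2: not dominated.
P3: not dominated (best p99 latency).
P4: not dominated.
P5: not dominated (best throughput).
P6: not dominated (best memory).
P7: not dominated.
P8: dominated by P7 (memory 80≤329, avg latency 73≤162, throughput 3939≥3146, p99 latency 491≤681).
P9: not dominated (best avg latency).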